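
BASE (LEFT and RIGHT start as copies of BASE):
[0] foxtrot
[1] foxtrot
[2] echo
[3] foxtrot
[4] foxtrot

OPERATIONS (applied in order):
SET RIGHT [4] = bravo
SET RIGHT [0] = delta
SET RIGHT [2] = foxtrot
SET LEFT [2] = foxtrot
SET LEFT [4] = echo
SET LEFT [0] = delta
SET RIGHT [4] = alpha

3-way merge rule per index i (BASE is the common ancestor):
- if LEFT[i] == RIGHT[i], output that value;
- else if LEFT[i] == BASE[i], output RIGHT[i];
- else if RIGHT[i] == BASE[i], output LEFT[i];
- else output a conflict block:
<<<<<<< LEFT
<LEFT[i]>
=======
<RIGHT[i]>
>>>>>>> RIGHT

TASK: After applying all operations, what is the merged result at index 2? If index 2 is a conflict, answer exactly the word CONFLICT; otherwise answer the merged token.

Answer: foxtrot

Derivation:
Final LEFT:  [delta, foxtrot, foxtrot, foxtrot, echo]
Final RIGHT: [delta, foxtrot, foxtrot, foxtrot, alpha]
i=0: L=delta R=delta -> agree -> delta
i=1: L=foxtrot R=foxtrot -> agree -> foxtrot
i=2: L=foxtrot R=foxtrot -> agree -> foxtrot
i=3: L=foxtrot R=foxtrot -> agree -> foxtrot
i=4: BASE=foxtrot L=echo R=alpha all differ -> CONFLICT
Index 2 -> foxtrot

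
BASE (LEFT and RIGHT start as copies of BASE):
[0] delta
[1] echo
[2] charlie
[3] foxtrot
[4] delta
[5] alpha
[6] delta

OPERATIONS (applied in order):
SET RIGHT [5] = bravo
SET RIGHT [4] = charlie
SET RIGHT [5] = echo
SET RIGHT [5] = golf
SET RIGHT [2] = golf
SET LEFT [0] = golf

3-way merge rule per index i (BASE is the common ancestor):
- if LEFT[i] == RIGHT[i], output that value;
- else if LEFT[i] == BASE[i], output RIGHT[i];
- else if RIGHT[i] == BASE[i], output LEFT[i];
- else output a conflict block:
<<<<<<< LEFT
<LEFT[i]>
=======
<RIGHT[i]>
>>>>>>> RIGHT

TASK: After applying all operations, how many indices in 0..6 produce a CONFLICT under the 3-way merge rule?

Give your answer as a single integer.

Final LEFT:  [golf, echo, charlie, foxtrot, delta, alpha, delta]
Final RIGHT: [delta, echo, golf, foxtrot, charlie, golf, delta]
i=0: L=golf, R=delta=BASE -> take LEFT -> golf
i=1: L=echo R=echo -> agree -> echo
i=2: L=charlie=BASE, R=golf -> take RIGHT -> golf
i=3: L=foxtrot R=foxtrot -> agree -> foxtrot
i=4: L=delta=BASE, R=charlie -> take RIGHT -> charlie
i=5: L=alpha=BASE, R=golf -> take RIGHT -> golf
i=6: L=delta R=delta -> agree -> delta
Conflict count: 0

Answer: 0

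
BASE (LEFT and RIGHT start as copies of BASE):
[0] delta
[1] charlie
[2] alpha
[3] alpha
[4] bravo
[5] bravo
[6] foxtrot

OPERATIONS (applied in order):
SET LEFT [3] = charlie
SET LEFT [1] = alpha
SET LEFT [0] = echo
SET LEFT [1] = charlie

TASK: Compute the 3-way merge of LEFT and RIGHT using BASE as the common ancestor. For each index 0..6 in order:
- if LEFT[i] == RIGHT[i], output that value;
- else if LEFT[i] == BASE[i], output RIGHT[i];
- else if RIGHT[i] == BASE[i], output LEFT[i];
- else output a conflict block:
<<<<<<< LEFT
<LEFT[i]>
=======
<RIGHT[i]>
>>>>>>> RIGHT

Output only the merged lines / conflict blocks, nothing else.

Answer: echo
charlie
alpha
charlie
bravo
bravo
foxtrot

Derivation:
Final LEFT:  [echo, charlie, alpha, charlie, bravo, bravo, foxtrot]
Final RIGHT: [delta, charlie, alpha, alpha, bravo, bravo, foxtrot]
i=0: L=echo, R=delta=BASE -> take LEFT -> echo
i=1: L=charlie R=charlie -> agree -> charlie
i=2: L=alpha R=alpha -> agree -> alpha
i=3: L=charlie, R=alpha=BASE -> take LEFT -> charlie
i=4: L=bravo R=bravo -> agree -> bravo
i=5: L=bravo R=bravo -> agree -> bravo
i=6: L=foxtrot R=foxtrot -> agree -> foxtrot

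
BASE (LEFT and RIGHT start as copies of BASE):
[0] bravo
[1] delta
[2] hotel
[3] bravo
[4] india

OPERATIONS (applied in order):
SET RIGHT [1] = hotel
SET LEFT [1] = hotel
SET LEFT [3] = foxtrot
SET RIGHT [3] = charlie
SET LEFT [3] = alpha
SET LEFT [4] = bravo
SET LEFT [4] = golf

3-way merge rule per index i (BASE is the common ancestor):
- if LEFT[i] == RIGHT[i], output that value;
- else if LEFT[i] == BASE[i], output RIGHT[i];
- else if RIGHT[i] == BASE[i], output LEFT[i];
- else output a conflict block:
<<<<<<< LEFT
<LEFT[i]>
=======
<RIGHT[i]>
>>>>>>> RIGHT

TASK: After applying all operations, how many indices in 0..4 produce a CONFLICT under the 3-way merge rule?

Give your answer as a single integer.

Final LEFT:  [bravo, hotel, hotel, alpha, golf]
Final RIGHT: [bravo, hotel, hotel, charlie, india]
i=0: L=bravo R=bravo -> agree -> bravo
i=1: L=hotel R=hotel -> agree -> hotel
i=2: L=hotel R=hotel -> agree -> hotel
i=3: BASE=bravo L=alpha R=charlie all differ -> CONFLICT
i=4: L=golf, R=india=BASE -> take LEFT -> golf
Conflict count: 1

Answer: 1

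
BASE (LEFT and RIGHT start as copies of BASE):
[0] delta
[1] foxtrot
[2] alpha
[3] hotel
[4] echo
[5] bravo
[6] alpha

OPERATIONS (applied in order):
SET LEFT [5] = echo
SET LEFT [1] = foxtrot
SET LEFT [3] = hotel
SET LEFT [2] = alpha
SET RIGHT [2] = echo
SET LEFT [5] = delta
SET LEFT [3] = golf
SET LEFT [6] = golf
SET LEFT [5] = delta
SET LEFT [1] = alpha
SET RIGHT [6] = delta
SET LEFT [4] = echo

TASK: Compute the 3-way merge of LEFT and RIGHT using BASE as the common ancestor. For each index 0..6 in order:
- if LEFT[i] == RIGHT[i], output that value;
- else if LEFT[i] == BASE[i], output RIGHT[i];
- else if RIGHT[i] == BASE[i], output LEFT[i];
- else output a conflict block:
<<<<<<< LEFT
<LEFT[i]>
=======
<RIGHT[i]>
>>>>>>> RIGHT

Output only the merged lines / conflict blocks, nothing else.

Final LEFT:  [delta, alpha, alpha, golf, echo, delta, golf]
Final RIGHT: [delta, foxtrot, echo, hotel, echo, bravo, delta]
i=0: L=delta R=delta -> agree -> delta
i=1: L=alpha, R=foxtrot=BASE -> take LEFT -> alpha
i=2: L=alpha=BASE, R=echo -> take RIGHT -> echo
i=3: L=golf, R=hotel=BASE -> take LEFT -> golf
i=4: L=echo R=echo -> agree -> echo
i=5: L=delta, R=bravo=BASE -> take LEFT -> delta
i=6: BASE=alpha L=golf R=delta all differ -> CONFLICT

Answer: delta
alpha
echo
golf
echo
delta
<<<<<<< LEFT
golf
=======
delta
>>>>>>> RIGHT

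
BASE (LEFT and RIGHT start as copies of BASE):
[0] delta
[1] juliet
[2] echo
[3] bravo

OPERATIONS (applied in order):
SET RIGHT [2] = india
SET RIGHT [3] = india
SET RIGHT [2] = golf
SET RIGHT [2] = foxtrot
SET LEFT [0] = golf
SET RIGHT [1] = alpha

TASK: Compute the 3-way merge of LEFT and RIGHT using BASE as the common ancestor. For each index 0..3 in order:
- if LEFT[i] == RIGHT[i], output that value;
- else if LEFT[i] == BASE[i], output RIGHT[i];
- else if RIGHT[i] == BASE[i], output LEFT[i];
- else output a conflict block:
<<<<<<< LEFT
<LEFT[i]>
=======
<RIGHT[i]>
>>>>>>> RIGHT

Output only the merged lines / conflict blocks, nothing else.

Final LEFT:  [golf, juliet, echo, bravo]
Final RIGHT: [delta, alpha, foxtrot, india]
i=0: L=golf, R=delta=BASE -> take LEFT -> golf
i=1: L=juliet=BASE, R=alpha -> take RIGHT -> alpha
i=2: L=echo=BASE, R=foxtrot -> take RIGHT -> foxtrot
i=3: L=bravo=BASE, R=india -> take RIGHT -> india

Answer: golf
alpha
foxtrot
india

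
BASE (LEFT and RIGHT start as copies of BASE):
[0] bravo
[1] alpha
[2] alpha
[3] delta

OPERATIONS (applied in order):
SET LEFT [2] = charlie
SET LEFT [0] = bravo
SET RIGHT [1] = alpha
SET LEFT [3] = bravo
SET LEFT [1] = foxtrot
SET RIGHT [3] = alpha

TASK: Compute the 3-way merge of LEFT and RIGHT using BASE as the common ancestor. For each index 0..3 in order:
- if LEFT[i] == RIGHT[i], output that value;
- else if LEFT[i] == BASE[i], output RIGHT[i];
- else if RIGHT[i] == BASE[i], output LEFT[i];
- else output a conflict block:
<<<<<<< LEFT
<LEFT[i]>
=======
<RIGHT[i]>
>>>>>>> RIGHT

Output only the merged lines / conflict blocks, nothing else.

Final LEFT:  [bravo, foxtrot, charlie, bravo]
Final RIGHT: [bravo, alpha, alpha, alpha]
i=0: L=bravo R=bravo -> agree -> bravo
i=1: L=foxtrot, R=alpha=BASE -> take LEFT -> foxtrot
i=2: L=charlie, R=alpha=BASE -> take LEFT -> charlie
i=3: BASE=delta L=bravo R=alpha all differ -> CONFLICT

Answer: bravo
foxtrot
charlie
<<<<<<< LEFT
bravo
=======
alpha
>>>>>>> RIGHT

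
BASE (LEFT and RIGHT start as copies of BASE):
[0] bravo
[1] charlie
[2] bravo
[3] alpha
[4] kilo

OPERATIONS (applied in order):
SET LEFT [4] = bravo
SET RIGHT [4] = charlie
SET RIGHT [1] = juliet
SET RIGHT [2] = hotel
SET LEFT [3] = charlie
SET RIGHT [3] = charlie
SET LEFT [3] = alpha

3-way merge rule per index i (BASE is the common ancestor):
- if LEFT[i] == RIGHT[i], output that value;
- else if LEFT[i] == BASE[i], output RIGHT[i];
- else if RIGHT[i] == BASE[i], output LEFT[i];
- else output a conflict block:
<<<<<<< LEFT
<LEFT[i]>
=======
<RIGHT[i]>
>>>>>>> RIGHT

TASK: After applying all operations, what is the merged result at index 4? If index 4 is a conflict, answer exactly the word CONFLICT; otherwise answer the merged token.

Answer: CONFLICT

Derivation:
Final LEFT:  [bravo, charlie, bravo, alpha, bravo]
Final RIGHT: [bravo, juliet, hotel, charlie, charlie]
i=0: L=bravo R=bravo -> agree -> bravo
i=1: L=charlie=BASE, R=juliet -> take RIGHT -> juliet
i=2: L=bravo=BASE, R=hotel -> take RIGHT -> hotel
i=3: L=alpha=BASE, R=charlie -> take RIGHT -> charlie
i=4: BASE=kilo L=bravo R=charlie all differ -> CONFLICT
Index 4 -> CONFLICT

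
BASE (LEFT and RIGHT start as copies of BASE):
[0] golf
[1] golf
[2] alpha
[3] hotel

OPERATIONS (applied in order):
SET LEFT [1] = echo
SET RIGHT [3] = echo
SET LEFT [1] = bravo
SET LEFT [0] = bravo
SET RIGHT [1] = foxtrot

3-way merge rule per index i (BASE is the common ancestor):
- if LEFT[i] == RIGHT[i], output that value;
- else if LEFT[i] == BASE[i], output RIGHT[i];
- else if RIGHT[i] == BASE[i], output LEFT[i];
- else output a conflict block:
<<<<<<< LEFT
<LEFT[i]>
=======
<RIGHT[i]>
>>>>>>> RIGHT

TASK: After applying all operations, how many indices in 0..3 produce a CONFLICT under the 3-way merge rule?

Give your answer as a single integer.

Answer: 1

Derivation:
Final LEFT:  [bravo, bravo, alpha, hotel]
Final RIGHT: [golf, foxtrot, alpha, echo]
i=0: L=bravo, R=golf=BASE -> take LEFT -> bravo
i=1: BASE=golf L=bravo R=foxtrot all differ -> CONFLICT
i=2: L=alpha R=alpha -> agree -> alpha
i=3: L=hotel=BASE, R=echo -> take RIGHT -> echo
Conflict count: 1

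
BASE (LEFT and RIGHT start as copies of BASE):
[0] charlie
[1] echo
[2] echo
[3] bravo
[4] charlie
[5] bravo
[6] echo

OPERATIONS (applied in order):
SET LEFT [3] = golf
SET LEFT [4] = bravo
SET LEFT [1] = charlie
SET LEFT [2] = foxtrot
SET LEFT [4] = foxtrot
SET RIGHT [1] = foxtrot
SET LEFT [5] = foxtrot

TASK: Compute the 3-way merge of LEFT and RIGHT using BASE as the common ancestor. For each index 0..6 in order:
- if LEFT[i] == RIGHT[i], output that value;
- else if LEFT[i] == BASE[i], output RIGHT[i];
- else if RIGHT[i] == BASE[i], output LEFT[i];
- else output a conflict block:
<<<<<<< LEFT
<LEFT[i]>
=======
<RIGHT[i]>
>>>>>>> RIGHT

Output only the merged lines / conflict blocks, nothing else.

Answer: charlie
<<<<<<< LEFT
charlie
=======
foxtrot
>>>>>>> RIGHT
foxtrot
golf
foxtrot
foxtrot
echo

Derivation:
Final LEFT:  [charlie, charlie, foxtrot, golf, foxtrot, foxtrot, echo]
Final RIGHT: [charlie, foxtrot, echo, bravo, charlie, bravo, echo]
i=0: L=charlie R=charlie -> agree -> charlie
i=1: BASE=echo L=charlie R=foxtrot all differ -> CONFLICT
i=2: L=foxtrot, R=echo=BASE -> take LEFT -> foxtrot
i=3: L=golf, R=bravo=BASE -> take LEFT -> golf
i=4: L=foxtrot, R=charlie=BASE -> take LEFT -> foxtrot
i=5: L=foxtrot, R=bravo=BASE -> take LEFT -> foxtrot
i=6: L=echo R=echo -> agree -> echo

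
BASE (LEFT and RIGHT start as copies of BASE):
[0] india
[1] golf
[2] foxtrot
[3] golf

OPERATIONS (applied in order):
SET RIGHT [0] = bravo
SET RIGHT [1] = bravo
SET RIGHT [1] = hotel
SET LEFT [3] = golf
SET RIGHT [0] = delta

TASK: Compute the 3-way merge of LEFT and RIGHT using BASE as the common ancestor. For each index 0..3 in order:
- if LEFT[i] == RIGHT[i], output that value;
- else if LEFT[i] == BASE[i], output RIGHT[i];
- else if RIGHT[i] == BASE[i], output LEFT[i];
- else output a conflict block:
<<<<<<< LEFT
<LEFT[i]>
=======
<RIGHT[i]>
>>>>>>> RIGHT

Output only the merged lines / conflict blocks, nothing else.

Answer: delta
hotel
foxtrot
golf

Derivation:
Final LEFT:  [india, golf, foxtrot, golf]
Final RIGHT: [delta, hotel, foxtrot, golf]
i=0: L=india=BASE, R=delta -> take RIGHT -> delta
i=1: L=golf=BASE, R=hotel -> take RIGHT -> hotel
i=2: L=foxtrot R=foxtrot -> agree -> foxtrot
i=3: L=golf R=golf -> agree -> golf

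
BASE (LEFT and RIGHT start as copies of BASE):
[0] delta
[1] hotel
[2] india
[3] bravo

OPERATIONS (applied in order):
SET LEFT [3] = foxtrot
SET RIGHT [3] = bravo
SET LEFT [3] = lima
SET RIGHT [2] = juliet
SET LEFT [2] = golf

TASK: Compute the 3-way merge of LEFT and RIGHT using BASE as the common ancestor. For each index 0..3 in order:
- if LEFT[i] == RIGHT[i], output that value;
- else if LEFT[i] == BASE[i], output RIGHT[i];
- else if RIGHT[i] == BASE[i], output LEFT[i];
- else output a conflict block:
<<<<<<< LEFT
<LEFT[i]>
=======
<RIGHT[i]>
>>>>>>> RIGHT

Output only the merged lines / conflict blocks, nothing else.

Final LEFT:  [delta, hotel, golf, lima]
Final RIGHT: [delta, hotel, juliet, bravo]
i=0: L=delta R=delta -> agree -> delta
i=1: L=hotel R=hotel -> agree -> hotel
i=2: BASE=india L=golf R=juliet all differ -> CONFLICT
i=3: L=lima, R=bravo=BASE -> take LEFT -> lima

Answer: delta
hotel
<<<<<<< LEFT
golf
=======
juliet
>>>>>>> RIGHT
lima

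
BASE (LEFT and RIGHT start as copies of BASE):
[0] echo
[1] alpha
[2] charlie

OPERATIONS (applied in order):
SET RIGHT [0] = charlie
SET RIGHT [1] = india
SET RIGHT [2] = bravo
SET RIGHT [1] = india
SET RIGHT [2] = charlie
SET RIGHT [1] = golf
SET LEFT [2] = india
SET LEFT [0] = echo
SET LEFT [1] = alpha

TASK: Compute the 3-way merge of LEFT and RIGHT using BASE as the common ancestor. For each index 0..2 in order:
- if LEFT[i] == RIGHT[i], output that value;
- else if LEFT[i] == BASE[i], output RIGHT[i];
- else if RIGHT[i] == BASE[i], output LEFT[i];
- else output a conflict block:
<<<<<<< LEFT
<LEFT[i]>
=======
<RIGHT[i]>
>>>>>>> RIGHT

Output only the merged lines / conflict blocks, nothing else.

Answer: charlie
golf
india

Derivation:
Final LEFT:  [echo, alpha, india]
Final RIGHT: [charlie, golf, charlie]
i=0: L=echo=BASE, R=charlie -> take RIGHT -> charlie
i=1: L=alpha=BASE, R=golf -> take RIGHT -> golf
i=2: L=india, R=charlie=BASE -> take LEFT -> india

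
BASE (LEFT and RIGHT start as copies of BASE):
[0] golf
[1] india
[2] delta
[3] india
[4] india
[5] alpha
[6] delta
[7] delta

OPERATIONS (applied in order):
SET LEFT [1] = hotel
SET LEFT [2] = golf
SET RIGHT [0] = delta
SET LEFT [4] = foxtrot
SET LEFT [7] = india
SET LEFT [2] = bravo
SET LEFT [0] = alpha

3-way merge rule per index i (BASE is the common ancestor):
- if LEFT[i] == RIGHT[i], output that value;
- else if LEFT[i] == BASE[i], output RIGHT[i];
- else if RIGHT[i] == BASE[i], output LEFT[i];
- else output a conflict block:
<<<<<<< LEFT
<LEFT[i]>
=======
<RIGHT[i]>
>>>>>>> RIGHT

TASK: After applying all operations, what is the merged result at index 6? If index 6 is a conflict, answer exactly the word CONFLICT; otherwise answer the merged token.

Answer: delta

Derivation:
Final LEFT:  [alpha, hotel, bravo, india, foxtrot, alpha, delta, india]
Final RIGHT: [delta, india, delta, india, india, alpha, delta, delta]
i=0: BASE=golf L=alpha R=delta all differ -> CONFLICT
i=1: L=hotel, R=india=BASE -> take LEFT -> hotel
i=2: L=bravo, R=delta=BASE -> take LEFT -> bravo
i=3: L=india R=india -> agree -> india
i=4: L=foxtrot, R=india=BASE -> take LEFT -> foxtrot
i=5: L=alpha R=alpha -> agree -> alpha
i=6: L=delta R=delta -> agree -> delta
i=7: L=india, R=delta=BASE -> take LEFT -> india
Index 6 -> delta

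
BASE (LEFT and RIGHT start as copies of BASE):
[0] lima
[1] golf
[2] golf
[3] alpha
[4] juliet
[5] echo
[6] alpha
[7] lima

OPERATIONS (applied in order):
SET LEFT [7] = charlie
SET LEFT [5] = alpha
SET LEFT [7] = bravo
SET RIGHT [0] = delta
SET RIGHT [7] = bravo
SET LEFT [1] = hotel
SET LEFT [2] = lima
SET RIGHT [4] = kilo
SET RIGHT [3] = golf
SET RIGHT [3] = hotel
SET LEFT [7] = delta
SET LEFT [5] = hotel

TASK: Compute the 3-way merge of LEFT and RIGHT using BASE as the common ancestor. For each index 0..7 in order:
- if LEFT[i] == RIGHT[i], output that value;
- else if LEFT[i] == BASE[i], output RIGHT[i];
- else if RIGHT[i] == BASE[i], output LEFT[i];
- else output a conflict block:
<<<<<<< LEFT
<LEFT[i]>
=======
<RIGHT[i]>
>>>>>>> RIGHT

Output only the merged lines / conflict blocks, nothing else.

Answer: delta
hotel
lima
hotel
kilo
hotel
alpha
<<<<<<< LEFT
delta
=======
bravo
>>>>>>> RIGHT

Derivation:
Final LEFT:  [lima, hotel, lima, alpha, juliet, hotel, alpha, delta]
Final RIGHT: [delta, golf, golf, hotel, kilo, echo, alpha, bravo]
i=0: L=lima=BASE, R=delta -> take RIGHT -> delta
i=1: L=hotel, R=golf=BASE -> take LEFT -> hotel
i=2: L=lima, R=golf=BASE -> take LEFT -> lima
i=3: L=alpha=BASE, R=hotel -> take RIGHT -> hotel
i=4: L=juliet=BASE, R=kilo -> take RIGHT -> kilo
i=5: L=hotel, R=echo=BASE -> take LEFT -> hotel
i=6: L=alpha R=alpha -> agree -> alpha
i=7: BASE=lima L=delta R=bravo all differ -> CONFLICT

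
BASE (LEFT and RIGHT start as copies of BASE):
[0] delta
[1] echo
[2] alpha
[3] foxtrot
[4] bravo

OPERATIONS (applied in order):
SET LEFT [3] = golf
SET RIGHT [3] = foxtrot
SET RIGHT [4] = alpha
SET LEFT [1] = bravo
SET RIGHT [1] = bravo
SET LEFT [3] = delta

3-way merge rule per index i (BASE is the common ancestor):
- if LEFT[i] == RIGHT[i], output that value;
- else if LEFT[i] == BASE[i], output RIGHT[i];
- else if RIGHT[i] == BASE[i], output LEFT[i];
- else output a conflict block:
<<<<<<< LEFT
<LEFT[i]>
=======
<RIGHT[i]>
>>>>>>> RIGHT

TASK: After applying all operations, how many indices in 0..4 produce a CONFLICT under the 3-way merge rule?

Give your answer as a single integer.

Final LEFT:  [delta, bravo, alpha, delta, bravo]
Final RIGHT: [delta, bravo, alpha, foxtrot, alpha]
i=0: L=delta R=delta -> agree -> delta
i=1: L=bravo R=bravo -> agree -> bravo
i=2: L=alpha R=alpha -> agree -> alpha
i=3: L=delta, R=foxtrot=BASE -> take LEFT -> delta
i=4: L=bravo=BASE, R=alpha -> take RIGHT -> alpha
Conflict count: 0

Answer: 0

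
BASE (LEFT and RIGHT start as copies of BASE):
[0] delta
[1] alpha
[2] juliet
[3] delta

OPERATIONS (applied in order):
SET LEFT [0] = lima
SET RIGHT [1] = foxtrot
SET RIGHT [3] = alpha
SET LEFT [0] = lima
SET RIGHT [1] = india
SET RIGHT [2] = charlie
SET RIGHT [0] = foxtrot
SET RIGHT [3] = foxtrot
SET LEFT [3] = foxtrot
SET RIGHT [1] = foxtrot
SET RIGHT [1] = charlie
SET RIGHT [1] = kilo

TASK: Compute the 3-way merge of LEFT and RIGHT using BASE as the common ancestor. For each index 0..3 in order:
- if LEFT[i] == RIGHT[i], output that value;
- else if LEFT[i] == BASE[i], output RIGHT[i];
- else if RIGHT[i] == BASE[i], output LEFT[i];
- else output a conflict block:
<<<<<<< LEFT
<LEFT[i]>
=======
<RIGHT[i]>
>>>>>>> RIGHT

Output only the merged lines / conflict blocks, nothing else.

Answer: <<<<<<< LEFT
lima
=======
foxtrot
>>>>>>> RIGHT
kilo
charlie
foxtrot

Derivation:
Final LEFT:  [lima, alpha, juliet, foxtrot]
Final RIGHT: [foxtrot, kilo, charlie, foxtrot]
i=0: BASE=delta L=lima R=foxtrot all differ -> CONFLICT
i=1: L=alpha=BASE, R=kilo -> take RIGHT -> kilo
i=2: L=juliet=BASE, R=charlie -> take RIGHT -> charlie
i=3: L=foxtrot R=foxtrot -> agree -> foxtrot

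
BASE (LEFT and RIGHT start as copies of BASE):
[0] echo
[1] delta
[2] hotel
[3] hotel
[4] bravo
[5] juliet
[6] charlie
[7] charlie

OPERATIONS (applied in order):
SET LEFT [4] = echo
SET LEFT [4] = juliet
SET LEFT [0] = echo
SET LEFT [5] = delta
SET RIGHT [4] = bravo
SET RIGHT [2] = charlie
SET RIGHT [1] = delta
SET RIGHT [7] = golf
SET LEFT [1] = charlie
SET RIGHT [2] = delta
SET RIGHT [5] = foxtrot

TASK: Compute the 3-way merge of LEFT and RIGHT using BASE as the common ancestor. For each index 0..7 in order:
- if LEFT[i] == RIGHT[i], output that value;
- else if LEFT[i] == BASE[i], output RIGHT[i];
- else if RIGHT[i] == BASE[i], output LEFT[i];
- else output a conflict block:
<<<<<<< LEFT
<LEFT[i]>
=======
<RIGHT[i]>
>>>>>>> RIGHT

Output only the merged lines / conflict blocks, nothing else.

Final LEFT:  [echo, charlie, hotel, hotel, juliet, delta, charlie, charlie]
Final RIGHT: [echo, delta, delta, hotel, bravo, foxtrot, charlie, golf]
i=0: L=echo R=echo -> agree -> echo
i=1: L=charlie, R=delta=BASE -> take LEFT -> charlie
i=2: L=hotel=BASE, R=delta -> take RIGHT -> delta
i=3: L=hotel R=hotel -> agree -> hotel
i=4: L=juliet, R=bravo=BASE -> take LEFT -> juliet
i=5: BASE=juliet L=delta R=foxtrot all differ -> CONFLICT
i=6: L=charlie R=charlie -> agree -> charlie
i=7: L=charlie=BASE, R=golf -> take RIGHT -> golf

Answer: echo
charlie
delta
hotel
juliet
<<<<<<< LEFT
delta
=======
foxtrot
>>>>>>> RIGHT
charlie
golf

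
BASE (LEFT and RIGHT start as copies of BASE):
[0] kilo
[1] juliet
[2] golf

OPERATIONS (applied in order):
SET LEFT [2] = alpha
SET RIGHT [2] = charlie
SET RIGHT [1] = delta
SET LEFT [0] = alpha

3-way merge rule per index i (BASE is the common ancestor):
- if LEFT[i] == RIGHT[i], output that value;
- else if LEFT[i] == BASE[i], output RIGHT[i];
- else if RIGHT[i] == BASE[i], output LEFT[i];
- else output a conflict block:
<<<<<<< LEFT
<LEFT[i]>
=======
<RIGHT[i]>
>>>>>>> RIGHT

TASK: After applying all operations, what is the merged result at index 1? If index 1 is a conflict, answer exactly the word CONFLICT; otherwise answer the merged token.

Final LEFT:  [alpha, juliet, alpha]
Final RIGHT: [kilo, delta, charlie]
i=0: L=alpha, R=kilo=BASE -> take LEFT -> alpha
i=1: L=juliet=BASE, R=delta -> take RIGHT -> delta
i=2: BASE=golf L=alpha R=charlie all differ -> CONFLICT
Index 1 -> delta

Answer: delta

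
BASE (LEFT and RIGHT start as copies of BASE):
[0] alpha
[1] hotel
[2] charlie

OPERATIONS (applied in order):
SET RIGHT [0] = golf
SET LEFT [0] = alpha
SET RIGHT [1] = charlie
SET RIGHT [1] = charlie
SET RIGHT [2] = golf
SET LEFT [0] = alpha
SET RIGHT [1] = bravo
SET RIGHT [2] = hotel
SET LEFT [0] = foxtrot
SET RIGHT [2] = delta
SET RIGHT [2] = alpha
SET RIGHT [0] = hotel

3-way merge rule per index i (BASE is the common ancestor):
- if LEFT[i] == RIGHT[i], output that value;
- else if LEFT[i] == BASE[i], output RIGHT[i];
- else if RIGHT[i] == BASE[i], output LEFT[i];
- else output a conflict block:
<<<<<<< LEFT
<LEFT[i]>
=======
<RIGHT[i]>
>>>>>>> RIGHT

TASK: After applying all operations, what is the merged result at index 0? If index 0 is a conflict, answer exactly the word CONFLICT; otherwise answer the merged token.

Final LEFT:  [foxtrot, hotel, charlie]
Final RIGHT: [hotel, bravo, alpha]
i=0: BASE=alpha L=foxtrot R=hotel all differ -> CONFLICT
i=1: L=hotel=BASE, R=bravo -> take RIGHT -> bravo
i=2: L=charlie=BASE, R=alpha -> take RIGHT -> alpha
Index 0 -> CONFLICT

Answer: CONFLICT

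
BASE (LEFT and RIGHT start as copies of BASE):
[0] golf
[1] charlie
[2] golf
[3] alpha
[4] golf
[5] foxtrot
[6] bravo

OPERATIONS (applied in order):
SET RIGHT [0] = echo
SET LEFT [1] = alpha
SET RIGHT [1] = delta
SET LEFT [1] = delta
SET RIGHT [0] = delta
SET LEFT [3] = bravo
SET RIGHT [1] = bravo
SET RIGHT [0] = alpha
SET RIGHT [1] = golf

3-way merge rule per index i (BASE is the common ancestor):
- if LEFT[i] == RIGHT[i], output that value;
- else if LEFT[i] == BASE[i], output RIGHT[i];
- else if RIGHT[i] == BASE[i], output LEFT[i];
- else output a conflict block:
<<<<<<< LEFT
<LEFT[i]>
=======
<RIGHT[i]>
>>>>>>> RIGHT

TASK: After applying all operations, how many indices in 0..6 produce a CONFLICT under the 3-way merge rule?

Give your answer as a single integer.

Final LEFT:  [golf, delta, golf, bravo, golf, foxtrot, bravo]
Final RIGHT: [alpha, golf, golf, alpha, golf, foxtrot, bravo]
i=0: L=golf=BASE, R=alpha -> take RIGHT -> alpha
i=1: BASE=charlie L=delta R=golf all differ -> CONFLICT
i=2: L=golf R=golf -> agree -> golf
i=3: L=bravo, R=alpha=BASE -> take LEFT -> bravo
i=4: L=golf R=golf -> agree -> golf
i=5: L=foxtrot R=foxtrot -> agree -> foxtrot
i=6: L=bravo R=bravo -> agree -> bravo
Conflict count: 1

Answer: 1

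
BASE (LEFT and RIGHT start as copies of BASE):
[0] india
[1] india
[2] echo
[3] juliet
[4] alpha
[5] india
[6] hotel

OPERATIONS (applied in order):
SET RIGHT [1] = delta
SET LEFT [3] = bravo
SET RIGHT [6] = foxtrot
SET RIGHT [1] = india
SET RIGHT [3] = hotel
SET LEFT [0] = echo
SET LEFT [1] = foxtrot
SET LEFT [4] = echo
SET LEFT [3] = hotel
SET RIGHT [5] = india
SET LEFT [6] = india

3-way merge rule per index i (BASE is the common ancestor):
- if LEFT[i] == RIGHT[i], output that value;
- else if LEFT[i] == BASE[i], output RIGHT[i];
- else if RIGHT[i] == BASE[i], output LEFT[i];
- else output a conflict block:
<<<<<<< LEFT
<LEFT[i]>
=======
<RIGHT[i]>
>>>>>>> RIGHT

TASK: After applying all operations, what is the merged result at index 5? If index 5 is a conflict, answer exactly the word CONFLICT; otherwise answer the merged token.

Answer: india

Derivation:
Final LEFT:  [echo, foxtrot, echo, hotel, echo, india, india]
Final RIGHT: [india, india, echo, hotel, alpha, india, foxtrot]
i=0: L=echo, R=india=BASE -> take LEFT -> echo
i=1: L=foxtrot, R=india=BASE -> take LEFT -> foxtrot
i=2: L=echo R=echo -> agree -> echo
i=3: L=hotel R=hotel -> agree -> hotel
i=4: L=echo, R=alpha=BASE -> take LEFT -> echo
i=5: L=india R=india -> agree -> india
i=6: BASE=hotel L=india R=foxtrot all differ -> CONFLICT
Index 5 -> india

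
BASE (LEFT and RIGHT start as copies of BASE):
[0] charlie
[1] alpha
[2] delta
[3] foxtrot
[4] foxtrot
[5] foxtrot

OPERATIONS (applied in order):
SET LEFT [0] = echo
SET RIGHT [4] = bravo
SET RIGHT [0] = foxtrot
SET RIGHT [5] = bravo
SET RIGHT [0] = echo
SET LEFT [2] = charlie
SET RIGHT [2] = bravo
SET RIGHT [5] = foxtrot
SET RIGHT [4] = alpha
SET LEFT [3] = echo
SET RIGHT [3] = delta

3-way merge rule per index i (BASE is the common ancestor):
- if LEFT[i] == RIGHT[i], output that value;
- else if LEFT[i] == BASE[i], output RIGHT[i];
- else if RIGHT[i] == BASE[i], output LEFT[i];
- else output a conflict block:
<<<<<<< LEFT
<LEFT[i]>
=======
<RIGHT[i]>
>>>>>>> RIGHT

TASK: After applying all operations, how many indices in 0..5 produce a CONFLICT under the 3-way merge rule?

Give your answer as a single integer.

Answer: 2

Derivation:
Final LEFT:  [echo, alpha, charlie, echo, foxtrot, foxtrot]
Final RIGHT: [echo, alpha, bravo, delta, alpha, foxtrot]
i=0: L=echo R=echo -> agree -> echo
i=1: L=alpha R=alpha -> agree -> alpha
i=2: BASE=delta L=charlie R=bravo all differ -> CONFLICT
i=3: BASE=foxtrot L=echo R=delta all differ -> CONFLICT
i=4: L=foxtrot=BASE, R=alpha -> take RIGHT -> alpha
i=5: L=foxtrot R=foxtrot -> agree -> foxtrot
Conflict count: 2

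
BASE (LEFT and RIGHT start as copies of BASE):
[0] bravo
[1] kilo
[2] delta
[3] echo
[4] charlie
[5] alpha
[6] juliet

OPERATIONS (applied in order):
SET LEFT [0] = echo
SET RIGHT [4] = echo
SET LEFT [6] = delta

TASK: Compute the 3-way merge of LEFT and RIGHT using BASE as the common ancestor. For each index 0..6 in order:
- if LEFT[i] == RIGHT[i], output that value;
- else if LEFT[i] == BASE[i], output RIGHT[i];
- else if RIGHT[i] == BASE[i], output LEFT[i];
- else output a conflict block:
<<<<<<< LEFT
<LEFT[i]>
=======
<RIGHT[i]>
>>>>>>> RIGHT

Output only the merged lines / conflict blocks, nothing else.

Final LEFT:  [echo, kilo, delta, echo, charlie, alpha, delta]
Final RIGHT: [bravo, kilo, delta, echo, echo, alpha, juliet]
i=0: L=echo, R=bravo=BASE -> take LEFT -> echo
i=1: L=kilo R=kilo -> agree -> kilo
i=2: L=delta R=delta -> agree -> delta
i=3: L=echo R=echo -> agree -> echo
i=4: L=charlie=BASE, R=echo -> take RIGHT -> echo
i=5: L=alpha R=alpha -> agree -> alpha
i=6: L=delta, R=juliet=BASE -> take LEFT -> delta

Answer: echo
kilo
delta
echo
echo
alpha
delta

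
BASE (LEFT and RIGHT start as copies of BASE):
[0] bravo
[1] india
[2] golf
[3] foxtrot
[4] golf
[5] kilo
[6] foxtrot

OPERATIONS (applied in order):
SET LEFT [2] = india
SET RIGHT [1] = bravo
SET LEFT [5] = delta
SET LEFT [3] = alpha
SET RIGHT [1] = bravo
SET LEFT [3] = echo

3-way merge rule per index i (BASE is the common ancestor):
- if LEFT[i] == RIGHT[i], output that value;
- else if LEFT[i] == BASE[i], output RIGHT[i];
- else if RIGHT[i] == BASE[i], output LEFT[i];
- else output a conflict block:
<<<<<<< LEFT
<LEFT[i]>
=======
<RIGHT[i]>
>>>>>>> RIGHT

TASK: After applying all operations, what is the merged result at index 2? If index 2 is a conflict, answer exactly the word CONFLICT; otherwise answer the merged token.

Answer: india

Derivation:
Final LEFT:  [bravo, india, india, echo, golf, delta, foxtrot]
Final RIGHT: [bravo, bravo, golf, foxtrot, golf, kilo, foxtrot]
i=0: L=bravo R=bravo -> agree -> bravo
i=1: L=india=BASE, R=bravo -> take RIGHT -> bravo
i=2: L=india, R=golf=BASE -> take LEFT -> india
i=3: L=echo, R=foxtrot=BASE -> take LEFT -> echo
i=4: L=golf R=golf -> agree -> golf
i=5: L=delta, R=kilo=BASE -> take LEFT -> delta
i=6: L=foxtrot R=foxtrot -> agree -> foxtrot
Index 2 -> india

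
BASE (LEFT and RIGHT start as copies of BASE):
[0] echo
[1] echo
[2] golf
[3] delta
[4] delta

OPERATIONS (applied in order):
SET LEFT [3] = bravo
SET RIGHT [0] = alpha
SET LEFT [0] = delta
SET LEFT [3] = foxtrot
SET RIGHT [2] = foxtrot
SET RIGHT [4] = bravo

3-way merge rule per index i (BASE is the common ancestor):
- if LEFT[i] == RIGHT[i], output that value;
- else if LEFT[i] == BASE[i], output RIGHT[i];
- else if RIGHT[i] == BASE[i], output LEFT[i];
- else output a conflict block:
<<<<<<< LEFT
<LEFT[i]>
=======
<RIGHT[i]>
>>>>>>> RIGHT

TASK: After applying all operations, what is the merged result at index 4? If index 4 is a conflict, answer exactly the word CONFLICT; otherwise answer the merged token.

Final LEFT:  [delta, echo, golf, foxtrot, delta]
Final RIGHT: [alpha, echo, foxtrot, delta, bravo]
i=0: BASE=echo L=delta R=alpha all differ -> CONFLICT
i=1: L=echo R=echo -> agree -> echo
i=2: L=golf=BASE, R=foxtrot -> take RIGHT -> foxtrot
i=3: L=foxtrot, R=delta=BASE -> take LEFT -> foxtrot
i=4: L=delta=BASE, R=bravo -> take RIGHT -> bravo
Index 4 -> bravo

Answer: bravo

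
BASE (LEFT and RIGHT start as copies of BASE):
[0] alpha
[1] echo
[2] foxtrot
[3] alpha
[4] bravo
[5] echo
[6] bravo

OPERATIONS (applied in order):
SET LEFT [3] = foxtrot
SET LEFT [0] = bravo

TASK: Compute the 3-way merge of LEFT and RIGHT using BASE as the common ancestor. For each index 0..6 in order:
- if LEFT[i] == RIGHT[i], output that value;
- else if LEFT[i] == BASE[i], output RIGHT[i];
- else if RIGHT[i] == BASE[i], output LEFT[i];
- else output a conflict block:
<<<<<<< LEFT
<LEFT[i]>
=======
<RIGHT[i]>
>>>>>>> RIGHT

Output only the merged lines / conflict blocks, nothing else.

Answer: bravo
echo
foxtrot
foxtrot
bravo
echo
bravo

Derivation:
Final LEFT:  [bravo, echo, foxtrot, foxtrot, bravo, echo, bravo]
Final RIGHT: [alpha, echo, foxtrot, alpha, bravo, echo, bravo]
i=0: L=bravo, R=alpha=BASE -> take LEFT -> bravo
i=1: L=echo R=echo -> agree -> echo
i=2: L=foxtrot R=foxtrot -> agree -> foxtrot
i=3: L=foxtrot, R=alpha=BASE -> take LEFT -> foxtrot
i=4: L=bravo R=bravo -> agree -> bravo
i=5: L=echo R=echo -> agree -> echo
i=6: L=bravo R=bravo -> agree -> bravo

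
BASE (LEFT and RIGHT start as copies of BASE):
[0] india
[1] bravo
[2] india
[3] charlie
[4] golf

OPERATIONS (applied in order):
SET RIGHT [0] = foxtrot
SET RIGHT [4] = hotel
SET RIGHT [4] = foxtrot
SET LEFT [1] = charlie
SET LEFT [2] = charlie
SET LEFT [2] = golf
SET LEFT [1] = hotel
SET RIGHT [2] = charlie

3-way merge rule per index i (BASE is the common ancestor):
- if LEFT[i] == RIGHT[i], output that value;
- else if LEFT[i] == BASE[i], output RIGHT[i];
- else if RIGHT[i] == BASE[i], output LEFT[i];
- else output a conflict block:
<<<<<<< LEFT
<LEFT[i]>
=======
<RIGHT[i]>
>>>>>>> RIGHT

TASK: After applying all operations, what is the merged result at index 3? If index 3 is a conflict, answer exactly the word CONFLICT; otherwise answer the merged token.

Answer: charlie

Derivation:
Final LEFT:  [india, hotel, golf, charlie, golf]
Final RIGHT: [foxtrot, bravo, charlie, charlie, foxtrot]
i=0: L=india=BASE, R=foxtrot -> take RIGHT -> foxtrot
i=1: L=hotel, R=bravo=BASE -> take LEFT -> hotel
i=2: BASE=india L=golf R=charlie all differ -> CONFLICT
i=3: L=charlie R=charlie -> agree -> charlie
i=4: L=golf=BASE, R=foxtrot -> take RIGHT -> foxtrot
Index 3 -> charlie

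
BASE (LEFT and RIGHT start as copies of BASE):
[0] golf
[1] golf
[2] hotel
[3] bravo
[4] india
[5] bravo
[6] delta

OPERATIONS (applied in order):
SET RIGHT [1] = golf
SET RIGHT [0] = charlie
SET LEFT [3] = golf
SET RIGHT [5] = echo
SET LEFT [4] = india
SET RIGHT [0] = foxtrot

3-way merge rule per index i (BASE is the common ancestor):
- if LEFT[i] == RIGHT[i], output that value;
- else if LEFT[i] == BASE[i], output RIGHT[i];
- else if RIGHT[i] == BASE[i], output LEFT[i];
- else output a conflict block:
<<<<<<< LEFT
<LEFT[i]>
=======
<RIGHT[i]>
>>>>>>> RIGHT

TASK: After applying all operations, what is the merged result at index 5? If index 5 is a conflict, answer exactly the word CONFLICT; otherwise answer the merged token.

Final LEFT:  [golf, golf, hotel, golf, india, bravo, delta]
Final RIGHT: [foxtrot, golf, hotel, bravo, india, echo, delta]
i=0: L=golf=BASE, R=foxtrot -> take RIGHT -> foxtrot
i=1: L=golf R=golf -> agree -> golf
i=2: L=hotel R=hotel -> agree -> hotel
i=3: L=golf, R=bravo=BASE -> take LEFT -> golf
i=4: L=india R=india -> agree -> india
i=5: L=bravo=BASE, R=echo -> take RIGHT -> echo
i=6: L=delta R=delta -> agree -> delta
Index 5 -> echo

Answer: echo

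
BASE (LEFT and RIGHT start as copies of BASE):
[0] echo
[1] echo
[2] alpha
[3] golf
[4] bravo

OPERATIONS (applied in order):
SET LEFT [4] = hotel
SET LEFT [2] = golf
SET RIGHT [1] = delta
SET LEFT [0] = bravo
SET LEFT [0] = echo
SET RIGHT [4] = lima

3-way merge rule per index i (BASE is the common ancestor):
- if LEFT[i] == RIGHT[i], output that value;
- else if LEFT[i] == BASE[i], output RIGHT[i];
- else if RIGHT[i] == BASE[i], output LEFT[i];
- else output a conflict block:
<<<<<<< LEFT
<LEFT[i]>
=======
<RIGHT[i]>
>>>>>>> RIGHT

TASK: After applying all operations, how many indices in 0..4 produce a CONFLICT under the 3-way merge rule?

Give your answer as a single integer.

Final LEFT:  [echo, echo, golf, golf, hotel]
Final RIGHT: [echo, delta, alpha, golf, lima]
i=0: L=echo R=echo -> agree -> echo
i=1: L=echo=BASE, R=delta -> take RIGHT -> delta
i=2: L=golf, R=alpha=BASE -> take LEFT -> golf
i=3: L=golf R=golf -> agree -> golf
i=4: BASE=bravo L=hotel R=lima all differ -> CONFLICT
Conflict count: 1

Answer: 1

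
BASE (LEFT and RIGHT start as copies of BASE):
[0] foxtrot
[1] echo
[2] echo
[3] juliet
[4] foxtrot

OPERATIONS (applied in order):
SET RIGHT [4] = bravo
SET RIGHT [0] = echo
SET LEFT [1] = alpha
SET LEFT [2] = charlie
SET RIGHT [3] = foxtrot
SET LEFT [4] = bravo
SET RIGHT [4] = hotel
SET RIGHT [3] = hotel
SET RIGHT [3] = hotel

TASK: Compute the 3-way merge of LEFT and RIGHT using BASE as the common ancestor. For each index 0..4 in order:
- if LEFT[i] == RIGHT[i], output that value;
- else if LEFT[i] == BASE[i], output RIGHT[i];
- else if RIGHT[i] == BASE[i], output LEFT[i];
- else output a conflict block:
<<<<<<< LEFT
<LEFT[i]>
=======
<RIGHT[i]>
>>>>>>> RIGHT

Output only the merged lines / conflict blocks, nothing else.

Answer: echo
alpha
charlie
hotel
<<<<<<< LEFT
bravo
=======
hotel
>>>>>>> RIGHT

Derivation:
Final LEFT:  [foxtrot, alpha, charlie, juliet, bravo]
Final RIGHT: [echo, echo, echo, hotel, hotel]
i=0: L=foxtrot=BASE, R=echo -> take RIGHT -> echo
i=1: L=alpha, R=echo=BASE -> take LEFT -> alpha
i=2: L=charlie, R=echo=BASE -> take LEFT -> charlie
i=3: L=juliet=BASE, R=hotel -> take RIGHT -> hotel
i=4: BASE=foxtrot L=bravo R=hotel all differ -> CONFLICT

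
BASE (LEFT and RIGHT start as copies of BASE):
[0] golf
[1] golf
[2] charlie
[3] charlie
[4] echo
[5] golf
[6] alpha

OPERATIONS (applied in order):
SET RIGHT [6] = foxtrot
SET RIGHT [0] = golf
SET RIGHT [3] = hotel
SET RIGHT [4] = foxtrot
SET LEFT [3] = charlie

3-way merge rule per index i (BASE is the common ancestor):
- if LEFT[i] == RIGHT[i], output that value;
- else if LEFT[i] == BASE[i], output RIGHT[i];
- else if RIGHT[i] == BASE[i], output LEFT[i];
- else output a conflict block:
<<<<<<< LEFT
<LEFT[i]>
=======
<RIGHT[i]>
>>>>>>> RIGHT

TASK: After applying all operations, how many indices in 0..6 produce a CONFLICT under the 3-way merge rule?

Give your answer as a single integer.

Answer: 0

Derivation:
Final LEFT:  [golf, golf, charlie, charlie, echo, golf, alpha]
Final RIGHT: [golf, golf, charlie, hotel, foxtrot, golf, foxtrot]
i=0: L=golf R=golf -> agree -> golf
i=1: L=golf R=golf -> agree -> golf
i=2: L=charlie R=charlie -> agree -> charlie
i=3: L=charlie=BASE, R=hotel -> take RIGHT -> hotel
i=4: L=echo=BASE, R=foxtrot -> take RIGHT -> foxtrot
i=5: L=golf R=golf -> agree -> golf
i=6: L=alpha=BASE, R=foxtrot -> take RIGHT -> foxtrot
Conflict count: 0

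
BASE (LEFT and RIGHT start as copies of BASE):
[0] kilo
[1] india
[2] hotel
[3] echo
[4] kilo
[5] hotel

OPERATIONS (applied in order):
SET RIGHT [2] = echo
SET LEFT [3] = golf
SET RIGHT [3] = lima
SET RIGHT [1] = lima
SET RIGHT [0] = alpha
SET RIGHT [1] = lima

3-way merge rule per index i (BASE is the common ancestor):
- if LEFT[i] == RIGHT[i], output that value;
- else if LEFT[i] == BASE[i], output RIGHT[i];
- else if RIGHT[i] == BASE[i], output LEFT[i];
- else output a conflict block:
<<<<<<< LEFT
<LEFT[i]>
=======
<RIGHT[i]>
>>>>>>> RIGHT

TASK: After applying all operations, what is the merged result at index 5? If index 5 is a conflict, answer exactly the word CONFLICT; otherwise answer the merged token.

Answer: hotel

Derivation:
Final LEFT:  [kilo, india, hotel, golf, kilo, hotel]
Final RIGHT: [alpha, lima, echo, lima, kilo, hotel]
i=0: L=kilo=BASE, R=alpha -> take RIGHT -> alpha
i=1: L=india=BASE, R=lima -> take RIGHT -> lima
i=2: L=hotel=BASE, R=echo -> take RIGHT -> echo
i=3: BASE=echo L=golf R=lima all differ -> CONFLICT
i=4: L=kilo R=kilo -> agree -> kilo
i=5: L=hotel R=hotel -> agree -> hotel
Index 5 -> hotel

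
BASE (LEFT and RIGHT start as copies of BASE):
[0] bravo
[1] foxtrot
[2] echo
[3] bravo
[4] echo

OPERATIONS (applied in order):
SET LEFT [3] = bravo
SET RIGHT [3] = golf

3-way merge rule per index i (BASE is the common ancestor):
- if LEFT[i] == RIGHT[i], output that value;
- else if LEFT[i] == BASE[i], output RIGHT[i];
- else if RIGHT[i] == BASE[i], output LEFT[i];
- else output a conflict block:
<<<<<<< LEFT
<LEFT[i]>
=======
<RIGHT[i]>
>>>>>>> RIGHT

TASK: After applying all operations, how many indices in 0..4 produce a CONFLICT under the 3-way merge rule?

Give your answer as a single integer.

Final LEFT:  [bravo, foxtrot, echo, bravo, echo]
Final RIGHT: [bravo, foxtrot, echo, golf, echo]
i=0: L=bravo R=bravo -> agree -> bravo
i=1: L=foxtrot R=foxtrot -> agree -> foxtrot
i=2: L=echo R=echo -> agree -> echo
i=3: L=bravo=BASE, R=golf -> take RIGHT -> golf
i=4: L=echo R=echo -> agree -> echo
Conflict count: 0

Answer: 0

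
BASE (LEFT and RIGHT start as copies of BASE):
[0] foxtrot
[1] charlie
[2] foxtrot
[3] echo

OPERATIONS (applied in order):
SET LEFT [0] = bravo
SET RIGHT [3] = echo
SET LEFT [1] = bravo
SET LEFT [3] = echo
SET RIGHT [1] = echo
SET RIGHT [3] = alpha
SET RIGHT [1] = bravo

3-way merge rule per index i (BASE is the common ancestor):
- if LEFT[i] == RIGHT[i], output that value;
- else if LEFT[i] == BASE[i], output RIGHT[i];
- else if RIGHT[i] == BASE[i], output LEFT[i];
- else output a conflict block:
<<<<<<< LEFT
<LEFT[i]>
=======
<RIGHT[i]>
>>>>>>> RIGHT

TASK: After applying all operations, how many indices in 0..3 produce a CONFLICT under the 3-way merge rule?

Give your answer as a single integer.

Final LEFT:  [bravo, bravo, foxtrot, echo]
Final RIGHT: [foxtrot, bravo, foxtrot, alpha]
i=0: L=bravo, R=foxtrot=BASE -> take LEFT -> bravo
i=1: L=bravo R=bravo -> agree -> bravo
i=2: L=foxtrot R=foxtrot -> agree -> foxtrot
i=3: L=echo=BASE, R=alpha -> take RIGHT -> alpha
Conflict count: 0

Answer: 0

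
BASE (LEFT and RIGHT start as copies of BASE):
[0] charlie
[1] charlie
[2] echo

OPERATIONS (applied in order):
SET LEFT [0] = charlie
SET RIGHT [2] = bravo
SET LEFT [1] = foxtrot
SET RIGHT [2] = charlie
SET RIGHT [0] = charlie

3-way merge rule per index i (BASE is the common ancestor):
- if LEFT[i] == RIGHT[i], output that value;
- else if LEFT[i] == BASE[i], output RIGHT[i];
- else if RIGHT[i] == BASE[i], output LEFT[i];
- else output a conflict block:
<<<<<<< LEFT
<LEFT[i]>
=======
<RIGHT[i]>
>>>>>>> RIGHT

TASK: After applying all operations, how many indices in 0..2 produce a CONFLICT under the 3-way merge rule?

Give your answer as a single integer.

Final LEFT:  [charlie, foxtrot, echo]
Final RIGHT: [charlie, charlie, charlie]
i=0: L=charlie R=charlie -> agree -> charlie
i=1: L=foxtrot, R=charlie=BASE -> take LEFT -> foxtrot
i=2: L=echo=BASE, R=charlie -> take RIGHT -> charlie
Conflict count: 0

Answer: 0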